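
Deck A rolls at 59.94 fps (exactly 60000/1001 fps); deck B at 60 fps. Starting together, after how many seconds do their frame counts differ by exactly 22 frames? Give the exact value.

11011/30 seconds

The gap grows by |60 − 60000/1001| = 60/1001 frames per second.
Time for a 22-frame gap: 22 ÷ (60/1001) = 11011/30 s.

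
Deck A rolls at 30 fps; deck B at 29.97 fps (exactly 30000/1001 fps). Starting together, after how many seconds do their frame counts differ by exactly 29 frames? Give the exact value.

29029/30 seconds

The gap grows by |30000/1001 − 30| = 30/1001 frames per second.
Time for a 29-frame gap: 29 ÷ (30/1001) = 29029/30 s.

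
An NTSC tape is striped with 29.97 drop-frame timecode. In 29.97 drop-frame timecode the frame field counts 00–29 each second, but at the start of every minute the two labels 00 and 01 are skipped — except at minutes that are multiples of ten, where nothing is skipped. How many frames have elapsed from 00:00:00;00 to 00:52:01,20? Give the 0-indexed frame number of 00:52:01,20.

As if non-drop at 30 labels/s: (0 × 3600 + 52 × 60 + 1) × 30 + 20 = 93650.
Minute boundaries passed: 52; those not divisible by 10: 52 − 5 = 47; dropped labels = 2 × 47 = 94.
Actual frame index = 93650 − 94 = 93556.

93556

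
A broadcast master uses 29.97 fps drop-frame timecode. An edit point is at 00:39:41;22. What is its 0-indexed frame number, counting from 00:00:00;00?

As if non-drop at 30 labels/s: (0 × 3600 + 39 × 60 + 41) × 30 + 22 = 71452.
Minute boundaries passed: 39; those not divisible by 10: 39 − 3 = 36; dropped labels = 2 × 36 = 72.
Actual frame index = 71452 − 72 = 71380.

71380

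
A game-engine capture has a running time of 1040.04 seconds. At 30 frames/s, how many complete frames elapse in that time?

31201 frames

Frames = 1040.04 × 30 = 156006/5 ≈ 31201.2000.
Complete frames: 31201.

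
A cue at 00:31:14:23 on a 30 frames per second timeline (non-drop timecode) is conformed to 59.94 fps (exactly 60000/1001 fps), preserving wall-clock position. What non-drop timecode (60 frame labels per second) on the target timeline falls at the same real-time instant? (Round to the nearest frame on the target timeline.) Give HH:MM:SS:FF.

Source frame index: (0×3600 + 31×60 + 14) × 30 + 23 = 56243.
Real time: 56243 / (30) = 56243/30 s.
Target frame: (56243/30) × (60000/1001) = 10226000/91 ≈ 112373.626 → 112374.
At 60 labels/s: frame 112374 → 00:31:12:54.

00:31:12:54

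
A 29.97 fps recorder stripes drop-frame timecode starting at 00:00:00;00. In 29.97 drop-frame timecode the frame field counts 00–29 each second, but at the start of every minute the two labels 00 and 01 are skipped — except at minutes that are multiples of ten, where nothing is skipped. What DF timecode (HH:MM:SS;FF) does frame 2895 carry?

00:01:36;17

Ten DF minutes hold 17982 frames, so frame 2895 lies in block 0 (frames 0–17981) with 2895 frames into that block.
The block's first minute is 1800 frames and the rest 1798 each; 2895 frames reaches minute 1, so 0 × 18 + 1 × 2 = 2 labels have been skipped so far.
Adding those back, label number 2895 + 2 = 2897 at 30 labels/s is 96 s + 17 f = 0 h 1 min 36 s frame 17, i.e. 00:01:36;17.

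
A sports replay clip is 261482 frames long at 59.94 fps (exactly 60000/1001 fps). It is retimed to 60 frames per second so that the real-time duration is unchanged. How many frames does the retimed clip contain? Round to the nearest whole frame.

Frames at target rate = 261482 × (60) / (60000/1001) = 130871741/500 ≈ 261743.482.
Nearest whole frame: 261743.

261743 frames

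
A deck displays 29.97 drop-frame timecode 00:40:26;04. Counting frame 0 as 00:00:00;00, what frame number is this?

72712

As if non-drop at 30 labels/s: (0 × 3600 + 40 × 60 + 26) × 30 + 4 = 72784.
Minute boundaries passed: 40; those not divisible by 10: 40 − 4 = 36; dropped labels = 2 × 36 = 72.
Actual frame index = 72784 − 72 = 72712.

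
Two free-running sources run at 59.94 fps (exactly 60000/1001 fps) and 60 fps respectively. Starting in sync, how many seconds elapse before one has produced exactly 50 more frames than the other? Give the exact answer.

The gap grows by |60 − 60000/1001| = 60/1001 frames per second.
Time for a 50-frame gap: 50 ÷ (60/1001) = 5005/6 s.

5005/6 seconds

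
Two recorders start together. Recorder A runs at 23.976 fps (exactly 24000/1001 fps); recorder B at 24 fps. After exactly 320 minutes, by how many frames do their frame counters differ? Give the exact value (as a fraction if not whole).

320 min = 19200 s.
A emits 24000/1001 × 19200 = 460800000/1001 frames; B emits 24 × 19200 = 460800.
Difference = 460800/1001 frames (≈ 460.3397); B is ahead of A.

460800/1001 frames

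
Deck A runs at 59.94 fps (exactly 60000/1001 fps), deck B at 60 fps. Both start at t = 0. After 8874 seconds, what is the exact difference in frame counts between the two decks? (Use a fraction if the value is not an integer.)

532440/1001 frames

A emits 60000/1001 × 8874 = 532440000/1001 frames; B emits 60 × 8874 = 532440.
Difference = 532440/1001 frames (≈ 531.9081); B is ahead of A.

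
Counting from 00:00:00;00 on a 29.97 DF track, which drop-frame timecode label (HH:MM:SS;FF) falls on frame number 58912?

Each 10-minute DF block holds 10 × 60 × 30 − 9 × 2 = 17982 frames. 58912 ÷ 17982 → 3 full blocks, remainder 4966.
Within the partial block the first minute is 1800 frames and each further minute 1798, so 2 further minute boundaries passed. Total skipped labels = 18 × 3 + 2 × 2 = 58.
Non-drop label index = 58912 + 58 = 58970; at 30 labels/s that is 00:32:45:20, i.e. DF 00:32:45;20.

00:32:45;20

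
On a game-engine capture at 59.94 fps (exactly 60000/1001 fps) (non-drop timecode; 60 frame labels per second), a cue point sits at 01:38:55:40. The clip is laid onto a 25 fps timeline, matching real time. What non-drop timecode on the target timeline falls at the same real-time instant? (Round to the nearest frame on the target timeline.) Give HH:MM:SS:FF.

Source frame index: (1×3600 + 38×60 + 55) × 60 + 40 = 356140.
Real time: 356140 / (60000/1001) = 17824807/3000 s.
Target frame: (17824807/3000) × (25) = 17824807/120 ≈ 148540.058 → 148540.
At 25 labels/s: frame 148540 → 01:39:01:15.

01:39:01:15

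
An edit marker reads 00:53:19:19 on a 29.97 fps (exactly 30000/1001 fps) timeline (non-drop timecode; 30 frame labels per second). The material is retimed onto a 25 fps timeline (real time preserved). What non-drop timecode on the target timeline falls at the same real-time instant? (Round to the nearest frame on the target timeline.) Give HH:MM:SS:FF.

00:53:22:21

Source frame index: (0×3600 + 53×60 + 19) × 30 + 19 = 95989.
Real time: 95989 / (30000/1001) = 96084989/30000 s.
Target frame: (96084989/30000) × (25) = 96084989/1200 ≈ 80070.824 → 80071.
At 25 labels/s: frame 80071 → 00:53:22:21.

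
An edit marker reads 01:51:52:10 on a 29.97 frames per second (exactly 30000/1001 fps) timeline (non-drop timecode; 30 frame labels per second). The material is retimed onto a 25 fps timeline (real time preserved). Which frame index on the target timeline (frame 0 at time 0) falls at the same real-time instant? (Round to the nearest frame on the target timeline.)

frame 167976

Source frame index: (1×3600 + 51×60 + 52) × 30 + 10 = 201370.
Real time: 201370 / (30000/1001) = 20157137/3000 s.
Target frame: (20157137/3000) × (25) = 20157137/120 ≈ 167976.142 → 167976.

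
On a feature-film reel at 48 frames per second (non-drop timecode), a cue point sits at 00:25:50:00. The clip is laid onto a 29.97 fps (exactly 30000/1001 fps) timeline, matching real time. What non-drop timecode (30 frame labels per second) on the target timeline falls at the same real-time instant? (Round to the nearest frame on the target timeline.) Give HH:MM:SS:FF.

Source frame index: (0×3600 + 25×60 + 50) × 48 + 0 = 74400.
Real time: 74400 / (48) = 1550 s.
Target frame: (1550) × (30000/1001) = 46500000/1001 ≈ 46453.546 → 46454.
At 30 labels/s: frame 46454 → 00:25:48:14.

00:25:48:14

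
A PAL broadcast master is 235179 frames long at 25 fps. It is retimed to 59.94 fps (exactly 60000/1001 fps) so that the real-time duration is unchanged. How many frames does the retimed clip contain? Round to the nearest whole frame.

563866 frames

Frames at target rate = 235179 × (60000/1001) / (25) = 80632800/143 ≈ 563865.734.
Nearest whole frame: 563866.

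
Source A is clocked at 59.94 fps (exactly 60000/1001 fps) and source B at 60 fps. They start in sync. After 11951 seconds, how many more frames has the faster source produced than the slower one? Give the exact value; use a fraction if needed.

717060/1001 frames

A emits 60000/1001 × 11951 = 717060000/1001 frames; B emits 60 × 11951 = 717060.
Difference = 717060/1001 frames (≈ 716.3437); B is ahead of A.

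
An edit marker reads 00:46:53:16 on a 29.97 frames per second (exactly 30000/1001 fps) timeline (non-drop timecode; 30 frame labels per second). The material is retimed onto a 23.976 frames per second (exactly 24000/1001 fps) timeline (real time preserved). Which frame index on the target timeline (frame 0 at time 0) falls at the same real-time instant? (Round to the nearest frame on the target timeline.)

frame 67525

Source frame index: (0×3600 + 46×60 + 53) × 30 + 16 = 84406.
Real time: 84406 / (30000/1001) = 42245203/15000 s.
Target frame: (42245203/15000) × (24000/1001) = 337624/5 ≈ 67524.800 → 67525.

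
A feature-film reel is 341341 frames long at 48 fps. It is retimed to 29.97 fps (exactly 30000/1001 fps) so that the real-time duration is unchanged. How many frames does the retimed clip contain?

213125 frames

Target frames = source frames × (target rate / source rate) = 341341 × (30000/1001)/(48) = 341341 × 625/1001 = 213125.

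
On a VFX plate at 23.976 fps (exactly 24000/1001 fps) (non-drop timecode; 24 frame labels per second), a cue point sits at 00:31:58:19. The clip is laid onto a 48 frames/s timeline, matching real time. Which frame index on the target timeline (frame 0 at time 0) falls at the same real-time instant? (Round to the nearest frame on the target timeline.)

Source frame index: (0×3600 + 31×60 + 58) × 24 + 19 = 46051.
Real time: 46051 / (24000/1001) = 46097051/24000 s.
Target frame: (46097051/24000) × (48) = 46097051/500 ≈ 92194.102 → 92194.

frame 92194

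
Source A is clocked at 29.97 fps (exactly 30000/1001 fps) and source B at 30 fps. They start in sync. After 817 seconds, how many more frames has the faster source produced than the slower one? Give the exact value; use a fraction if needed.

A emits 30000/1001 × 817 = 24510000/1001 frames; B emits 30 × 817 = 24510.
Difference = 24510/1001 frames (≈ 24.4855); B is ahead of A.

24510/1001 frames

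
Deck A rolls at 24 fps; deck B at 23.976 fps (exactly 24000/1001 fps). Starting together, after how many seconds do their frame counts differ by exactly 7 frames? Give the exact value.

7007/24 seconds

The gap grows by |24000/1001 − 24| = 24/1001 frames per second.
Time for a 7-frame gap: 7 ÷ (24/1001) = 7007/24 s.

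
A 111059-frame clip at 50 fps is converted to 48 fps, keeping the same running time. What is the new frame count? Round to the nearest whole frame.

106617 frames

Frames at target rate = 111059 × (48) / (50) = 2665416/25 ≈ 106616.640.
Nearest whole frame: 106617.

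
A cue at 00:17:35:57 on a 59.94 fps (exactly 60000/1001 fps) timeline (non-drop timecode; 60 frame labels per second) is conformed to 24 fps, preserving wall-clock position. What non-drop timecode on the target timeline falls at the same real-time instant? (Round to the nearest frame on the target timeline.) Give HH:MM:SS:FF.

00:17:37:00

Source frame index: (0×3600 + 17×60 + 35) × 60 + 57 = 63357.
Real time: 63357 / (60000/1001) = 21140119/20000 s.
Target frame: (21140119/20000) × (24) = 63420357/2500 ≈ 25368.143 → 25368.
At 24 labels/s: frame 25368 → 00:17:37:00.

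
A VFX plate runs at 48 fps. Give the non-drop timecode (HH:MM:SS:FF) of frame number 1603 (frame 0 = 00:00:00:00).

00:00:33:19

1603 ÷ 48 = 33 full seconds, remainder 19 frames.
33 s = 0 h 0 min 33 s.
Timecode: 00:00:33:19.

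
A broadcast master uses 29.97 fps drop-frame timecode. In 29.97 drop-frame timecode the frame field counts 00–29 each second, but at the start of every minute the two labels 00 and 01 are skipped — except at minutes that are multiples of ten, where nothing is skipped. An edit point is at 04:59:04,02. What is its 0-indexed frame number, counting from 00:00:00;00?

537782

As if non-drop at 30 labels/s: (4 × 3600 + 59 × 60 + 4) × 30 + 2 = 538322.
Minute boundaries passed: 299; those not divisible by 10: 299 − 29 = 270; dropped labels = 2 × 270 = 540.
Actual frame index = 538322 − 540 = 537782.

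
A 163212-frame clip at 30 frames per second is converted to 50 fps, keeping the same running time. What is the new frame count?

272020 frames

Target frames = source frames × (target rate / source rate) = 163212 × (50)/(30) = 163212 × 5/3 = 272020.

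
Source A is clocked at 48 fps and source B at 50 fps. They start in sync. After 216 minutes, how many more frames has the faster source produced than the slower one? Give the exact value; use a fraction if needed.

25920 frames

216 min = 12960 s.
A emits 48 × 12960 = 622080 frames; B emits 50 × 12960 = 648000.
Difference = 25920 frames; B is ahead of A.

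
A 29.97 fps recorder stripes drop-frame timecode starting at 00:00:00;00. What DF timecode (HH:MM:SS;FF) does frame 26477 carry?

00:14:43;13

Each 10-minute DF block holds 10 × 60 × 30 − 9 × 2 = 17982 frames. 26477 ÷ 17982 → 1 full block, remainder 8495.
Within the partial block the first minute is 1800 frames and each further minute 1798, so 4 further minute boundaries passed. Total skipped labels = 18 × 1 + 2 × 4 = 26.
Non-drop label index = 26477 + 26 = 26503; at 30 labels/s that is 00:14:43:13, i.e. DF 00:14:43;13.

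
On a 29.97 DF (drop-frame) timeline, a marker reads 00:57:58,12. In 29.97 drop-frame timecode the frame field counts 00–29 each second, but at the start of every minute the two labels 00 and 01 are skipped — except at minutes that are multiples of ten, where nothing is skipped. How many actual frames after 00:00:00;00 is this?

104248

Complete 10-minute blocks: 5, each 17982 frames → 89910.
Remaining 7 whole minutes in the current block: 1800 + 6 × 1798 = 12588 frames.
Within the current minute: 58 × 30 + 12 − 2 = 1750 (labels ;00/;01 skipped at this minute). Total = 89910 + 12588 + 1750 = 104248.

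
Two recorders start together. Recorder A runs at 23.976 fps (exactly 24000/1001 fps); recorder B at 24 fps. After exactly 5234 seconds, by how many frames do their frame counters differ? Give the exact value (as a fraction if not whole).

125616/1001 frames

A emits 24000/1001 × 5234 = 125616000/1001 frames; B emits 24 × 5234 = 125616.
Difference = 125616/1001 frames (≈ 125.4905); B is ahead of A.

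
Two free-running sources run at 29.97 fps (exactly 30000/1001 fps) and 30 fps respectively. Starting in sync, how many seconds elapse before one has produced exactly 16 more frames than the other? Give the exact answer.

The gap grows by |30 − 30000/1001| = 30/1001 frames per second.
Time for a 16-frame gap: 16 ÷ (30/1001) = 8008/15 s.

8008/15 seconds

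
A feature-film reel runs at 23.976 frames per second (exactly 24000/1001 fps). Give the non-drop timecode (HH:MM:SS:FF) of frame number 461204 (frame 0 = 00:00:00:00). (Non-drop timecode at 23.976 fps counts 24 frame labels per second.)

461204 ÷ 24 = 19216 full seconds, remainder 20 frames.
19216 s = 5 h 20 min 16 s.
Timecode: 05:20:16:20.

05:20:16:20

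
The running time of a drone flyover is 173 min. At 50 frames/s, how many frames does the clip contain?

173 min = 10380 s.
Frames = 10380 × 50 = 519000.

519000 frames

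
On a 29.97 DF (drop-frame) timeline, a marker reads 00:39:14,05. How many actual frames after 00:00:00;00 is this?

70553

As if non-drop at 30 labels/s: (0 × 3600 + 39 × 60 + 14) × 30 + 5 = 70625.
Minute boundaries passed: 39; those not divisible by 10: 39 − 3 = 36; dropped labels = 2 × 36 = 72.
Actual frame index = 70625 − 72 = 70553.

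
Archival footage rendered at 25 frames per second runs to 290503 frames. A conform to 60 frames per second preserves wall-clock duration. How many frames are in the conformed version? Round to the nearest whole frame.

697207 frames

Frames at target rate = 290503 × (60) / (25) = 3486036/5 ≈ 697207.200.
Nearest whole frame: 697207.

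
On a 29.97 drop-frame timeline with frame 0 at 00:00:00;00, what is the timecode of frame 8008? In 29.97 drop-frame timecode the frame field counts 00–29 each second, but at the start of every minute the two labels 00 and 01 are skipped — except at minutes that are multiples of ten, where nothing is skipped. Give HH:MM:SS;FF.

00:04:27;06

Ten DF minutes hold 17982 frames, so frame 8008 lies in block 0 (frames 0–17981) with 8008 frames into that block.
The block's first minute is 1800 frames and the rest 1798 each; 8008 frames reaches minute 4, so 0 × 18 + 4 × 2 = 8 labels have been skipped so far.
Adding those back, label number 8008 + 8 = 8016 at 30 labels/s is 267 s + 6 f = 0 h 4 min 27 s frame 6, i.e. 00:04:27;06.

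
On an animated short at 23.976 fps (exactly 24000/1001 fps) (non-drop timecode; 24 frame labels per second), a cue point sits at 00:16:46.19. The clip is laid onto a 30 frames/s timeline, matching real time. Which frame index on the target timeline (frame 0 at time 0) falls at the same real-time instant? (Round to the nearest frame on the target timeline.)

frame 30234

Source frame index: (0×3600 + 16×60 + 46) × 24 + 19 = 24163.
Real time: 24163 / (24000/1001) = 24187163/24000 s.
Target frame: (24187163/24000) × (30) = 24187163/800 ≈ 30233.954 → 30234.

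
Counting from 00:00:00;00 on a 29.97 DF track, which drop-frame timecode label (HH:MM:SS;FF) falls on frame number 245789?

02:16:41;05

Ten DF minutes hold 17982 frames, so frame 245789 lies in block 13 (frames 233766–251747) with 12023 frames into that block.
The block's first minute is 1800 frames and the rest 1798 each; 12023 frames reaches minute 6, so 13 × 18 + 6 × 2 = 246 labels have been skipped so far.
Adding those back, label number 245789 + 246 = 246035 at 30 labels/s is 8201 s + 5 f = 2 h 16 min 41 s frame 5, i.e. 02:16:41;05.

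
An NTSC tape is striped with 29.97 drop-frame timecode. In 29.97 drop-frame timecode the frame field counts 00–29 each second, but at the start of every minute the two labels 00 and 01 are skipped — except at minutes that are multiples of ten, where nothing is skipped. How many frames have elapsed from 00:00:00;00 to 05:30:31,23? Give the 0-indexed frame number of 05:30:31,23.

As if non-drop at 30 labels/s: (5 × 3600 + 30 × 60 + 31) × 30 + 23 = 594953.
Minute boundaries passed: 330; those not divisible by 10: 330 − 33 = 297; dropped labels = 2 × 297 = 594.
Actual frame index = 594953 − 594 = 594359.

594359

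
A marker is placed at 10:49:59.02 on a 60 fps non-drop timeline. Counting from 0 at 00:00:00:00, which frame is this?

Total seconds to the label: (10 × 3600 + 49 × 60 + 59) = 38999.
Frame index = 38999 × 60 + 2 = 2339942.

2339942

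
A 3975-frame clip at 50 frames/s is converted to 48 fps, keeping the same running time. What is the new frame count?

3816 frames

Target frames = source frames × (target rate / source rate) = 3975 × (48)/(50) = 3975 × 24/25 = 3816.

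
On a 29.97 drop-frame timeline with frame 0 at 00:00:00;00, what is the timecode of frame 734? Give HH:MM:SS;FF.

00:00:24;14

Each 10-minute DF block holds 10 × 60 × 30 − 9 × 2 = 17982 frames. 734 ÷ 17982 → 0 full blocks, remainder 734.
Within the partial block the first minute is 1800 frames and each further minute 1798, so 0 further minute boundaries passed. Total skipped labels = 18 × 0 + 2 × 0 = 0.
Non-drop label index = 734 + 0 = 734; at 30 labels/s that is 00:00:24:14, i.e. DF 00:00:24;14.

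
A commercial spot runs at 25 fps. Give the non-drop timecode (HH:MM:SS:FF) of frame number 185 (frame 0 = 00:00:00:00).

185 ÷ 25 = 7 full seconds, remainder 10 frames.
7 s = 0 h 0 min 7 s.
Timecode: 00:00:07:10.

00:00:07:10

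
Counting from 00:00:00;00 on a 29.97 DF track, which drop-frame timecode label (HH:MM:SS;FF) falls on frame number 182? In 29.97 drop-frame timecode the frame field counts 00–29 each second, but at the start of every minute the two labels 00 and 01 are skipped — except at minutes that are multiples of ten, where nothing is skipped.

Ten DF minutes hold 17982 frames, so frame 182 lies in block 0 (frames 0–17981) with 182 frames into that block.
The block's first minute is 1800 frames and the rest 1798 each; 182 frames reaches minute 0, so 0 × 18 + 0 × 2 = 0 labels have been skipped so far.
Adding those back, label number 182 + 0 = 182 at 30 labels/s is 6 s + 2 f = 0 h 0 min 6 s frame 2, i.e. 00:00:06;02.

00:00:06;02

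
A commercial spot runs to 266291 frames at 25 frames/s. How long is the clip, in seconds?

10651.64 seconds

Running time = 266291 / (25) = 10651.64 s.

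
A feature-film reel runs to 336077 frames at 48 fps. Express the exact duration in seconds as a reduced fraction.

336077/48 seconds

Running time = 336077 ÷ (48) = 336077 × 1/48 = 336077/48 s.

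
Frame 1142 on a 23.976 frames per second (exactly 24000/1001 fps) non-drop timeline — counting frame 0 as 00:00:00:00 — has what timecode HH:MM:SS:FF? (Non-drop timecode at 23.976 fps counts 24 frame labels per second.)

1142 ÷ 24 = 47 full seconds, remainder 14 frames.
47 s = 0 h 0 min 47 s.
Timecode: 00:00:47:14.

00:00:47:14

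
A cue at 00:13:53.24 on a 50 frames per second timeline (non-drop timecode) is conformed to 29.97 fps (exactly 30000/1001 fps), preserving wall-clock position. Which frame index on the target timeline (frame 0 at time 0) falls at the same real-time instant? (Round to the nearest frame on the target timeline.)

Source frame index: (0×3600 + 13×60 + 53) × 50 + 24 = 41674.
Real time: 41674 / (50) = 20837/25 s.
Target frame: (20837/25) × (30000/1001) = 25004400/1001 ≈ 24979.421 → 24979.

frame 24979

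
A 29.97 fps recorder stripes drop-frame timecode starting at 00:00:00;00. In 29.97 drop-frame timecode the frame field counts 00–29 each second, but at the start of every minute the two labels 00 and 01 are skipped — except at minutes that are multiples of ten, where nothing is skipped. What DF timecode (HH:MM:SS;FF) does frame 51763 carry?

00:28:47;05

Each 10-minute DF block holds 10 × 60 × 30 − 9 × 2 = 17982 frames. 51763 ÷ 17982 → 2 full blocks, remainder 15799.
Within the partial block the first minute is 1800 frames and each further minute 1798, so 8 further minute boundaries passed. Total skipped labels = 18 × 2 + 2 × 8 = 52.
Non-drop label index = 51763 + 52 = 51815; at 30 labels/s that is 00:28:47:05, i.e. DF 00:28:47;05.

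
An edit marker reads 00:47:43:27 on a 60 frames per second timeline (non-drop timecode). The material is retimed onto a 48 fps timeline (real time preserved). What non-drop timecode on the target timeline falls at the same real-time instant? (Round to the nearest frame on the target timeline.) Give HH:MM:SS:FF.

Source frame index: (0×3600 + 47×60 + 43) × 60 + 27 = 171807.
Real time: 171807 / (60) = 57269/20 s.
Target frame: (57269/20) × (48) = 687228/5 ≈ 137445.600 → 137446.
At 48 labels/s: frame 137446 → 00:47:43:22.

00:47:43:22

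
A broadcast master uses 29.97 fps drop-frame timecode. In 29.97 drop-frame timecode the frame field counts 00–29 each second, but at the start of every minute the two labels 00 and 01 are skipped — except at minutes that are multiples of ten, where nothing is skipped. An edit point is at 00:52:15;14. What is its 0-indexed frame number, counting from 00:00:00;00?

Complete 10-minute blocks: 5, each 17982 frames → 89910.
Remaining 2 whole minutes in the current block: 1800 + 1 × 1798 = 3598 frames.
Within the current minute: 15 × 30 + 14 − 2 = 462 (labels ;00/;01 skipped at this minute). Total = 89910 + 3598 + 462 = 93970.

93970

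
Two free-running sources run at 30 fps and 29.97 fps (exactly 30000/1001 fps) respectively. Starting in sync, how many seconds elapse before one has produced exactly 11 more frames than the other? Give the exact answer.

The gap grows by |30000/1001 − 30| = 30/1001 frames per second.
Time for a 11-frame gap: 11 ÷ (30/1001) = 11011/30 s.

11011/30 seconds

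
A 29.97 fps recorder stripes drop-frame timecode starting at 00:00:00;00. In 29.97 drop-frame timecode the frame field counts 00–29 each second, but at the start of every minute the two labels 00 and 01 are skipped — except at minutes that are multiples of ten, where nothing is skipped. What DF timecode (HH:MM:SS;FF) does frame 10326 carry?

00:05:44;16

Each 10-minute DF block holds 10 × 60 × 30 − 9 × 2 = 17982 frames. 10326 ÷ 17982 → 0 full blocks, remainder 10326.
Within the partial block the first minute is 1800 frames and each further minute 1798, so 5 further minute boundaries passed. Total skipped labels = 18 × 0 + 2 × 5 = 10.
Non-drop label index = 10326 + 10 = 10336; at 30 labels/s that is 00:05:44:16, i.e. DF 00:05:44;16.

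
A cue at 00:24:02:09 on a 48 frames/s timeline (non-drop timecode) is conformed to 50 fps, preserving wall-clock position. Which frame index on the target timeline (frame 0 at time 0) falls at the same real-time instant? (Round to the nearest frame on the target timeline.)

Source frame index: (0×3600 + 24×60 + 2) × 48 + 9 = 69225.
Real time: 69225 / (48) = 23075/16 s.
Target frame: (23075/16) × (50) = 576875/8 ≈ 72109.375 → 72109.

frame 72109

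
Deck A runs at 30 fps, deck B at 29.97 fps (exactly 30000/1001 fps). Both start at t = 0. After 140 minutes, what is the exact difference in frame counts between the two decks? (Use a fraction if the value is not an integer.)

36000/143 frames

140 min = 8400 s.
A emits 30 × 8400 = 252000 frames; B emits 30000/1001 × 8400 = 36000000/143.
Difference = 36000/143 frames (≈ 251.7483); B is behind A.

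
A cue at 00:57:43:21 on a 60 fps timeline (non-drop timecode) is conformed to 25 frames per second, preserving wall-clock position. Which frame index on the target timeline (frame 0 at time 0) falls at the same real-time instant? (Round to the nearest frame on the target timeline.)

frame 86584

Source frame index: (0×3600 + 57×60 + 43) × 60 + 21 = 207801.
Real time: 207801 / (60) = 69267/20 s.
Target frame: (69267/20) × (25) = 346335/4 ≈ 86583.750 → 86584.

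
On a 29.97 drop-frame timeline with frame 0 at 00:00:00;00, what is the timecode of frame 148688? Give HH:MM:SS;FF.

01:22:41;06

Ten DF minutes hold 17982 frames, so frame 148688 lies in block 8 (frames 143856–161837) with 4832 frames into that block.
The block's first minute is 1800 frames and the rest 1798 each; 4832 frames reaches minute 2, so 8 × 18 + 2 × 2 = 148 labels have been skipped so far.
Adding those back, label number 148688 + 148 = 148836 at 30 labels/s is 4961 s + 6 f = 1 h 22 min 41 s frame 6, i.e. 01:22:41;06.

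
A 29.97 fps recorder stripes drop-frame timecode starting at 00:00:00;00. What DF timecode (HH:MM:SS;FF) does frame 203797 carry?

Ten DF minutes hold 17982 frames, so frame 203797 lies in block 11 (frames 197802–215783) with 5995 frames into that block.
The block's first minute is 1800 frames and the rest 1798 each; 5995 frames reaches minute 3, so 11 × 18 + 3 × 2 = 204 labels have been skipped so far.
Adding those back, label number 203797 + 204 = 204001 at 30 labels/s is 6800 s + 1 f = 1 h 53 min 20 s frame 1, i.e. 01:53:20;01.

01:53:20;01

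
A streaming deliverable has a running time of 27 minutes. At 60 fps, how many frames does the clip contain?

27 min = 1620 s.
Frames = 1620 × 60 = 97200.

97200 frames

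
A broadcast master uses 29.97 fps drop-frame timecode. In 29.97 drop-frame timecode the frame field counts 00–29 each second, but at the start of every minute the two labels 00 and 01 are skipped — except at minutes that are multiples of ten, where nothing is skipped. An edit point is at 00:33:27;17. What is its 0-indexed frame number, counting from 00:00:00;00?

60167

Complete 10-minute blocks: 3, each 17982 frames → 53946.
Remaining 3 whole minutes in the current block: 1800 + 2 × 1798 = 5396 frames.
Within the current minute: 27 × 30 + 17 − 2 = 825 (labels ;00/;01 skipped at this minute). Total = 53946 + 5396 + 825 = 60167.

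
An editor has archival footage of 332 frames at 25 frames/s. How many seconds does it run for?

Running time = 332 / (25) = 13.28 s.

13.28 seconds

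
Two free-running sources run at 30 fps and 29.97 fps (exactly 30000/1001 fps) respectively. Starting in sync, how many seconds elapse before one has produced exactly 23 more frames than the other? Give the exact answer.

The gap grows by |30000/1001 − 30| = 30/1001 frames per second.
Time for a 23-frame gap: 23 ÷ (30/1001) = 23023/30 s.

23023/30 seconds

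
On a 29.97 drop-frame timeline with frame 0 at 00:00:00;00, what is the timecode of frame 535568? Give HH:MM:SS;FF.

04:57:50;04

Each 10-minute DF block holds 10 × 60 × 30 − 9 × 2 = 17982 frames. 535568 ÷ 17982 → 29 full blocks, remainder 14090.
Within the partial block the first minute is 1800 frames and each further minute 1798, so 7 further minute boundaries passed. Total skipped labels = 18 × 29 + 2 × 7 = 536.
Non-drop label index = 535568 + 536 = 536104; at 30 labels/s that is 04:57:50:04, i.e. DF 04:57:50;04.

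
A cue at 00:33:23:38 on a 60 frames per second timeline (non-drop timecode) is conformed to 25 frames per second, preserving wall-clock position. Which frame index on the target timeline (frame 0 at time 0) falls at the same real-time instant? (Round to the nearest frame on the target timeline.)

Source frame index: (0×3600 + 33×60 + 23) × 60 + 38 = 120218.
Real time: 120218 / (60) = 60109/30 s.
Target frame: (60109/30) × (25) = 300545/6 ≈ 50090.833 → 50091.

frame 50091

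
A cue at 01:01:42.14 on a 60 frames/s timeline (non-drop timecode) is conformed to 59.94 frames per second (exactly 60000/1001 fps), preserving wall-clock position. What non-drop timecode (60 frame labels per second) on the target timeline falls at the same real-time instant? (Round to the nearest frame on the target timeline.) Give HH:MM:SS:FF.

01:01:38:32

Source frame index: (1×3600 + 1×60 + 42) × 60 + 14 = 222134.
Real time: 222134 / (60) = 111067/30 s.
Target frame: (111067/30) × (60000/1001) = 20194000/91 ≈ 221912.088 → 221912.
At 60 labels/s: frame 221912 → 01:01:38:32.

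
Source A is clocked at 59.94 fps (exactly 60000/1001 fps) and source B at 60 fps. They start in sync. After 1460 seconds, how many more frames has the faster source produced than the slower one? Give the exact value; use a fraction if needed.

A emits 60000/1001 × 1460 = 87600000/1001 frames; B emits 60 × 1460 = 87600.
Difference = 87600/1001 frames (≈ 87.5125); B is ahead of A.

87600/1001 frames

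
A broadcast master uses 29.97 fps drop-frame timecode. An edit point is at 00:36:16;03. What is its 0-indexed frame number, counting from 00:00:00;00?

As if non-drop at 30 labels/s: (0 × 3600 + 36 × 60 + 16) × 30 + 3 = 65283.
Minute boundaries passed: 36; those not divisible by 10: 36 − 3 = 33; dropped labels = 2 × 33 = 66.
Actual frame index = 65283 − 66 = 65217.

65217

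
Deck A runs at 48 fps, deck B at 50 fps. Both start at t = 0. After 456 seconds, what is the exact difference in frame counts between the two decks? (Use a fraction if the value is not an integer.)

A emits 48 × 456 = 21888 frames; B emits 50 × 456 = 22800.
Difference = 912 frames; B is ahead of A.

912 frames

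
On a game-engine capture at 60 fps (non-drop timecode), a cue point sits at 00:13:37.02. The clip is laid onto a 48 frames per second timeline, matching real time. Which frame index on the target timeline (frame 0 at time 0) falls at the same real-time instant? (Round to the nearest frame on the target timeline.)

frame 39218

Source frame index: (0×3600 + 13×60 + 37) × 60 + 2 = 49022.
Real time: 49022 / (60) = 24511/30 s.
Target frame: (24511/30) × (48) = 196088/5 ≈ 39217.600 → 39218.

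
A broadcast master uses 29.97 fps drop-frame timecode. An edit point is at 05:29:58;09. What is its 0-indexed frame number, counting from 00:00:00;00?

Complete 10-minute blocks: 32, each 17982 frames → 575424.
Remaining 9 whole minutes in the current block: 1800 + 8 × 1798 = 16184 frames.
Within the current minute: 58 × 30 + 9 − 2 = 1747 (labels ;00/;01 skipped at this minute). Total = 575424 + 16184 + 1747 = 593355.

593355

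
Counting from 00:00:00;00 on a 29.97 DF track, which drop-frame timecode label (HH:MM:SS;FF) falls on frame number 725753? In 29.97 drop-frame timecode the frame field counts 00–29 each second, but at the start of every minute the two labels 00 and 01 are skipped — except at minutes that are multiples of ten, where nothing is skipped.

06:43:35;29

Each 10-minute DF block holds 10 × 60 × 30 − 9 × 2 = 17982 frames. 725753 ÷ 17982 → 40 full blocks, remainder 6473.
Within the partial block the first minute is 1800 frames and each further minute 1798, so 3 further minute boundaries passed. Total skipped labels = 18 × 40 + 2 × 3 = 726.
Non-drop label index = 725753 + 726 = 726479; at 30 labels/s that is 06:43:35:29, i.e. DF 06:43:35;29.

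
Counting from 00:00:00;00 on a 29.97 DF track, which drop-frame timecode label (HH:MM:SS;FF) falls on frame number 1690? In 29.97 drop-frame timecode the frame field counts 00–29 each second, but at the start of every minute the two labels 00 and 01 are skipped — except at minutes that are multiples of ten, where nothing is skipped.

Ten DF minutes hold 17982 frames, so frame 1690 lies in block 0 (frames 0–17981) with 1690 frames into that block.
The block's first minute is 1800 frames and the rest 1798 each; 1690 frames reaches minute 0, so 0 × 18 + 0 × 2 = 0 labels have been skipped so far.
Adding those back, label number 1690 + 0 = 1690 at 30 labels/s is 56 s + 10 f = 0 h 0 min 56 s frame 10, i.e. 00:00:56;10.

00:00:56;10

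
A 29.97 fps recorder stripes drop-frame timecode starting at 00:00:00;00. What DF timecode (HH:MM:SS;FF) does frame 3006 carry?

00:01:40;08

Ten DF minutes hold 17982 frames, so frame 3006 lies in block 0 (frames 0–17981) with 3006 frames into that block.
The block's first minute is 1800 frames and the rest 1798 each; 3006 frames reaches minute 1, so 0 × 18 + 1 × 2 = 2 labels have been skipped so far.
Adding those back, label number 3006 + 2 = 3008 at 30 labels/s is 100 s + 8 f = 0 h 1 min 40 s frame 8, i.e. 00:01:40;08.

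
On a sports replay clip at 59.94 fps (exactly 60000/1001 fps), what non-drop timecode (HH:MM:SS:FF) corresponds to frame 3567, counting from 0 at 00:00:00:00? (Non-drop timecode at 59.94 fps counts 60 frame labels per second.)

00:00:59:27

3567 ÷ 60 = 59 full seconds, remainder 27 frames.
59 s = 0 h 0 min 59 s.
Timecode: 00:00:59:27.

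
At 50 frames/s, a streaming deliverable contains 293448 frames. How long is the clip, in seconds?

5868.96 seconds

Running time = 293448 / (50) = 5868.96 s.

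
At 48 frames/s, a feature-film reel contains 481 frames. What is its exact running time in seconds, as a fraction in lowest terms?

481/48 seconds

Running time = 481 ÷ (48) = 481 × 1/48 = 481/48 s.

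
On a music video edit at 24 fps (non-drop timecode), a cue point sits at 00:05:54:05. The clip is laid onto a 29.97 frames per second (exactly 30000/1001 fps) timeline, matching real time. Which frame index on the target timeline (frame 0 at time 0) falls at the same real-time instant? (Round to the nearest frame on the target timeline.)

frame 10616

Source frame index: (0×3600 + 5×60 + 54) × 24 + 5 = 8501.
Real time: 8501 / (24) = 8501/24 s.
Target frame: (8501/24) × (30000/1001) = 10626250/1001 ≈ 10615.634 → 10616.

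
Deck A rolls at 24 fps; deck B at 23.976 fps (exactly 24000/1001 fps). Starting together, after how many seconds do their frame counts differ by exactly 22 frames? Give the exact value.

11011/12 seconds

The gap grows by |24000/1001 − 24| = 24/1001 frames per second.
Time for a 22-frame gap: 22 ÷ (24/1001) = 11011/12 s.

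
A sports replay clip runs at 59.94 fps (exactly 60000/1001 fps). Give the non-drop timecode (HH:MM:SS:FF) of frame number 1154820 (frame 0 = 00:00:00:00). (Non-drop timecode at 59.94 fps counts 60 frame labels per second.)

05:20:47:00

1154820 ÷ 60 = 19247 full seconds, remainder 0 frames.
19247 s = 5 h 20 min 47 s.
Timecode: 05:20:47:00.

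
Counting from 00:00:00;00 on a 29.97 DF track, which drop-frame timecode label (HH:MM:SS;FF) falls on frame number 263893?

Ten DF minutes hold 17982 frames, so frame 263893 lies in block 14 (frames 251748–269729) with 12145 frames into that block.
The block's first minute is 1800 frames and the rest 1798 each; 12145 frames reaches minute 6, so 14 × 18 + 6 × 2 = 264 labels have been skipped so far.
Adding those back, label number 263893 + 264 = 264157 at 30 labels/s is 8805 s + 7 f = 2 h 26 min 45 s frame 7, i.e. 02:26:45;07.

02:26:45;07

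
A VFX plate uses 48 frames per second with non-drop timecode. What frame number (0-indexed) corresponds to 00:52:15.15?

Total seconds to the label: (0 × 3600 + 52 × 60 + 15) = 3135.
Frame index = 3135 × 48 + 15 = 150495.

150495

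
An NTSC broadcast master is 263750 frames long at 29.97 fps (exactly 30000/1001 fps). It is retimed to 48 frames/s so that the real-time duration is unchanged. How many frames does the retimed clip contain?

422422 frames

Target frames = source frames × (target rate / source rate) = 263750 × (48)/(30000/1001) = 263750 × 1001/625 = 422422.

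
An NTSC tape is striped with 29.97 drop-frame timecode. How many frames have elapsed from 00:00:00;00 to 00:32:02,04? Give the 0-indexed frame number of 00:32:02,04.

57606

As if non-drop at 30 labels/s: (0 × 3600 + 32 × 60 + 2) × 30 + 4 = 57664.
Minute boundaries passed: 32; those not divisible by 10: 32 − 3 = 29; dropped labels = 2 × 29 = 58.
Actual frame index = 57664 − 58 = 57606.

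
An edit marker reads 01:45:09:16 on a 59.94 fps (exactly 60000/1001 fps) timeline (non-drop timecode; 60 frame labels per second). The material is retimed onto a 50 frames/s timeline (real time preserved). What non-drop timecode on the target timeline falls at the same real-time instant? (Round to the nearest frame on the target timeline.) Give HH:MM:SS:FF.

Source frame index: (1×3600 + 45×60 + 9) × 60 + 16 = 378556.
Real time: 378556 / (60000/1001) = 94733639/15000 s.
Target frame: (94733639/15000) × (50) = 94733639/300 ≈ 315778.797 → 315779.
At 50 labels/s: frame 315779 → 01:45:15:29.

01:45:15:29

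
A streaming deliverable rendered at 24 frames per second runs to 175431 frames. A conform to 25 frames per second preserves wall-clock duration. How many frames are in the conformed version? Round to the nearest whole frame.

Frames at target rate = 175431 × (25) / (24) = 1461925/8 ≈ 182740.625.
Nearest whole frame: 182741.

182741 frames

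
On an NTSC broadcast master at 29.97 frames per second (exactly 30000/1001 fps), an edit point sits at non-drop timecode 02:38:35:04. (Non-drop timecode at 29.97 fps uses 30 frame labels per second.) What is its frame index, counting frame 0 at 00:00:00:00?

Total seconds to the label: (2 × 3600 + 38 × 60 + 35) = 9515.
Frame index = 9515 × 30 + 4 = 285454.

frame 285454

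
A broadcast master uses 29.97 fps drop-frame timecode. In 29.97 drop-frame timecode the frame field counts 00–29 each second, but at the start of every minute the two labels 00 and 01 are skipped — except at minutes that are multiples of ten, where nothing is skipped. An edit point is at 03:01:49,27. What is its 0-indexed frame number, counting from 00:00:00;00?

326971

As if non-drop at 30 labels/s: (3 × 3600 + 1 × 60 + 49) × 30 + 27 = 327297.
Minute boundaries passed: 181; those not divisible by 10: 181 − 18 = 163; dropped labels = 2 × 163 = 326.
Actual frame index = 327297 − 326 = 326971.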